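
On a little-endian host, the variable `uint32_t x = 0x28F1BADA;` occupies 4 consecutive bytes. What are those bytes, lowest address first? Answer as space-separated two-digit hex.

DA BA F1 28

Split into bytes (most-significant first): 28 F1 BA DA.
Little-endian: lowest address holds the least-significant byte.
So at ascending addresses the bytes are DA BA F1 28.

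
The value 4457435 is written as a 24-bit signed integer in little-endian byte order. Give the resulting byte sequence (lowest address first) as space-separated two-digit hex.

DB 03 44

4457435 in hexadecimal, padded to 24 bits, is 0x4403DB.
Split into bytes (most-significant first): 44 03 DB.
Little-endian: lowest address holds the least-significant byte.
So at ascending addresses the bytes are DB 03 44.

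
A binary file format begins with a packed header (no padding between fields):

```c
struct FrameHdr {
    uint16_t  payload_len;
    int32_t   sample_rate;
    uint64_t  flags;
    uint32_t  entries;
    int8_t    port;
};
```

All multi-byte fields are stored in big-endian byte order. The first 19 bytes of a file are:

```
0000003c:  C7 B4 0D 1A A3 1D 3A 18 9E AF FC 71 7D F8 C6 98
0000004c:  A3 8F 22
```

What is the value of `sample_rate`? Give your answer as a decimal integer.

219849501

`sample_rate` follows `payload_len` (2 bytes), so it starts at byte offset 2 and occupies 4 bytes.
Bytes at offsets 2..5: 0D 1A A3 1D.
In big-endian order the high byte comes first in memory.
The bytes are already most-significant first: 0x0D1AA31D.
0x0D1AA31D = 219849501.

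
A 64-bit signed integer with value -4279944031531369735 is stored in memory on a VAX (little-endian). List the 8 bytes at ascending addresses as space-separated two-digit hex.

F9 FA 04 56 94 95 9A C4

Two's complement of -4279944031531369735 in 64 bits: 4279944031531369735 = 0x3B656A6BA9FB0507; invert → 0xC49A95945604FAF8; add 1 → 0xC49A95945604FAF9.
Split into bytes (most-significant first): C4 9A 95 94 56 04 FA F9.
Little-endian stores the least-significant byte at the lowest address.
So at ascending addresses the bytes are F9 FA 04 56 94 95 9A C4.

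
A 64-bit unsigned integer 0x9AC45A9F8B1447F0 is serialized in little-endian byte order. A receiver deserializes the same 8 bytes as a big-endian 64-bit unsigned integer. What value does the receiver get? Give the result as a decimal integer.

Stored little-endian, the bytes at ascending addresses are F0 47 14 8B 9F 5A C4 9A.
Read back as big-endian, the last byte is least significant, giving 0xF047148B9F5AC49A.
0xF047148B9F5AC49A = 17313829882355696794.

17313829882355696794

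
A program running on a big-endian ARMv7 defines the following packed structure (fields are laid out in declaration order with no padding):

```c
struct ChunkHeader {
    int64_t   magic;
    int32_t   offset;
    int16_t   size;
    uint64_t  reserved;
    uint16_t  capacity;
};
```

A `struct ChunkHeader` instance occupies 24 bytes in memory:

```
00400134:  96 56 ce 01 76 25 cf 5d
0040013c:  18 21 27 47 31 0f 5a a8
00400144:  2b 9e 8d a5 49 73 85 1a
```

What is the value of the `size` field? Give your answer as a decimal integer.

12559

`size` follows `magic` (8 B), `offset` (4 B), so it starts at offset 8 + 4 = 12 and occupies 2 bytes.
Bytes at offsets 12..13: 31 0F.
Big-endian: lowest address holds the most-significant byte.
The bytes are already most-significant first: 0x310F.
0x310F = 12559.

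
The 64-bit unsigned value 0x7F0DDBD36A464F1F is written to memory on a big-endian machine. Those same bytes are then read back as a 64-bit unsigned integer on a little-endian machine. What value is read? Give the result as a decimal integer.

2256099362970733951

Stored big-endian, the bytes at ascending addresses are 7F 0D DB D3 6A 46 4F 1F.
Read back as little-endian, the first byte is least significant, giving 0x1F4F466AD3DB0D7F.
0x1F4F466AD3DB0D7F = 2256099362970733951.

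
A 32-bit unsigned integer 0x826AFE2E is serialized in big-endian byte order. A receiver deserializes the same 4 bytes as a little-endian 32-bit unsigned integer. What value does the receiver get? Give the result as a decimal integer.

Stored big-endian, the bytes at ascending addresses are 82 6A FE 2E.
Read back as little-endian, the first byte is least significant, giving 0x2EFE6A82.
0x2EFE6A82 = 788425346.

788425346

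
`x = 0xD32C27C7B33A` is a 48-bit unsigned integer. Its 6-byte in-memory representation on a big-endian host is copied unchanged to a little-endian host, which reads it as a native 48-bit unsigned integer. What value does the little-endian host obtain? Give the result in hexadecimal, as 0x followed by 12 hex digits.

0x3AB3C7272CD3

Stored big-endian, the bytes at ascending addresses are D3 2C 27 C7 B3 3A.
Read back as little-endian, the first byte is least significant, giving 0x3AB3C7272CD3.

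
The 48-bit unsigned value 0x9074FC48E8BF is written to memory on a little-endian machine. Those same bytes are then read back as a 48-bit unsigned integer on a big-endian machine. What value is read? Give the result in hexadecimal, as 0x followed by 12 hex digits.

0xBFE848FC7490

Stored little-endian, the bytes at ascending addresses are BF E8 48 FC 74 90.
Read back as big-endian, the last byte is least significant, giving 0xBFE848FC7490.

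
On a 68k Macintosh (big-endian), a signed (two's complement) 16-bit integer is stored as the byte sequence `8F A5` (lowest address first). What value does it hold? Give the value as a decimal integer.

In big-endian order the high byte comes first in memory.
The bytes are already most-significant first: 0x8FA5.
Top bit is set, so as a signed 16-bit value this is 0x8FA5 − 2^16 = -28763.

-28763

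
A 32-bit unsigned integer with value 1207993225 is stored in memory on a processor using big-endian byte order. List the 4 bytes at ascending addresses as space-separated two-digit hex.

48 00 83 89

1207993225 in hexadecimal, padded to 32 bits, is 0x48008389.
Split into bytes (most-significant first): 48 00 83 89.
In big-endian order the high byte comes first in memory.
So the memory order matches the most-significant-first order: 48 00 83 89.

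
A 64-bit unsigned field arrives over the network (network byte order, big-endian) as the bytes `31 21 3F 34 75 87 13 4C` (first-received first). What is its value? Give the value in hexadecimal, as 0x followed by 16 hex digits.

0x31213F347587134C

Big-endian: lowest address holds the most-significant byte.
The bytes are already most-significant first: 0x31213F347587134C.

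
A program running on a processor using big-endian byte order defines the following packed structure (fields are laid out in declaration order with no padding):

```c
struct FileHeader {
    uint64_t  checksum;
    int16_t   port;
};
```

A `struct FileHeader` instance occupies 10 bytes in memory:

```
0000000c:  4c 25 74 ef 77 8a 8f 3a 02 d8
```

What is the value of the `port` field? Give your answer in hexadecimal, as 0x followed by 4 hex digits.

`port` follows `checksum` (8 bytes), so it starts at byte offset 8 and occupies 2 bytes.
Bytes at offsets 8..9: 02 D8.
In big-endian order the high byte comes first in memory.
The bytes are already most-significant first: 0x02D8.

0x02D8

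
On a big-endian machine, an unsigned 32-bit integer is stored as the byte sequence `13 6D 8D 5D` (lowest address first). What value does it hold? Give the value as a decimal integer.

325946717

Big-endian: lowest address holds the most-significant byte.
The bytes are already most-significant first: 0x136D8D5D.
0x136D8D5D = 325946717.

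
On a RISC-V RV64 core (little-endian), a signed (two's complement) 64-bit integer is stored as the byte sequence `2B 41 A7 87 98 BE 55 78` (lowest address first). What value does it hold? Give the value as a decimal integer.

In little-endian order the low byte comes first in memory.
Reassemble most-significant byte first: 78 55 BE 98 87 A7 41 2B → 0x7855BE9887A7412B.
0x7855BE9887A7412B = 8671046219891949867.

8671046219891949867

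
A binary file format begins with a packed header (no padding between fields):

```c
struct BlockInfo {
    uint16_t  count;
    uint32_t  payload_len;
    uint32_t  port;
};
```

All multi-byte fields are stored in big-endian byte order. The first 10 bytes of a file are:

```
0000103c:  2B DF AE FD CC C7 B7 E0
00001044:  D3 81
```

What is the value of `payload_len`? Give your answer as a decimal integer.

2935868615

`payload_len` follows `count` (2 bytes), so it starts at byte offset 2 and occupies 4 bytes.
Bytes at offsets 2..5: AE FD CC C7.
In big-endian order the high byte comes first in memory.
The bytes are already most-significant first: 0xAEFDCCC7.
0xAEFDCCC7 = 2935868615.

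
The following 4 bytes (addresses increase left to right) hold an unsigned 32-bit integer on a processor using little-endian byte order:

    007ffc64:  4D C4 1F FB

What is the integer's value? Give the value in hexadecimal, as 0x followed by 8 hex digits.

Little-endian: lowest address holds the least-significant byte.
Reassemble most-significant byte first: FB 1F C4 4D → 0xFB1FC44D.

0xFB1FC44D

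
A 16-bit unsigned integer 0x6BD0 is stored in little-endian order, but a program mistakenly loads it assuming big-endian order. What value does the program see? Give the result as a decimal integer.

53355

Stored little-endian, the bytes at ascending addresses are D0 6B.
Read back as big-endian, the last byte is least significant, giving 0xD06B.
0xD06B = 53355.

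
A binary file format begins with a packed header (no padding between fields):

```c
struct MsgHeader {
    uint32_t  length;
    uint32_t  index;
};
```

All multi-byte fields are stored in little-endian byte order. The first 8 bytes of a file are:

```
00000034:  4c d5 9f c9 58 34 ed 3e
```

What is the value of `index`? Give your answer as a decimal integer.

`index` follows `length` (4 bytes), so it starts at byte offset 4 and occupies 4 bytes.
Bytes at offsets 4..7: 58 34 ED 3E.
In little-endian order the low byte comes first in memory.
Reassemble most-significant byte first: 3E ED 34 58 → 0x3EED3458.
0x3EED3458 = 1055732824.

1055732824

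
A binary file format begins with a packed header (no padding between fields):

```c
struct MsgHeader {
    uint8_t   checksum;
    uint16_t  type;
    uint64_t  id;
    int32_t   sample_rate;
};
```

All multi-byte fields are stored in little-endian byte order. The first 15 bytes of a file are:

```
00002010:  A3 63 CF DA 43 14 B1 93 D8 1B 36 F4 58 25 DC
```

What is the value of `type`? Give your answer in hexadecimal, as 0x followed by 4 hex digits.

0xCF63

`type` follows `checksum` (1 byte), so it starts at byte offset 1 and occupies 2 bytes.
Bytes at offsets 1..2: 63 CF.
Little-endian: lowest address holds the least-significant byte.
Reassemble most-significant byte first: CF 63 → 0xCF63.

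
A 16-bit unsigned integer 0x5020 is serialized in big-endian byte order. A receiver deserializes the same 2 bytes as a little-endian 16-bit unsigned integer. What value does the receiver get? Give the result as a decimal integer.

8272

Stored big-endian, the bytes at ascending addresses are 50 20.
Read back as little-endian, the first byte is least significant, giving 0x2050.
0x2050 = 8272.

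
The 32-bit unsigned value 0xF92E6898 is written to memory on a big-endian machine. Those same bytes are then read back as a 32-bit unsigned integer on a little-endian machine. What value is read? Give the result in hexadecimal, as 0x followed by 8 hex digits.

0x98682EF9

Stored big-endian, the bytes at ascending addresses are F9 2E 68 98.
Read back as little-endian, the first byte is least significant, giving 0x98682EF9.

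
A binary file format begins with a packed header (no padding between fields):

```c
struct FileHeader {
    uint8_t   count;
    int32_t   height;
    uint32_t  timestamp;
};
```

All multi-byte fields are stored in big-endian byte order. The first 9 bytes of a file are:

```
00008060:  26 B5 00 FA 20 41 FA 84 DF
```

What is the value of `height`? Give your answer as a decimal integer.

`height` follows `count` (1 byte), so it starts at byte offset 1 and occupies 4 bytes.
Bytes at offsets 1..4: B5 00 FA 20.
In big-endian order the high byte comes first in memory.
The bytes are already most-significant first: 0xB500FA20.
Top bit is set, so as a signed 32-bit value this is 0xB500FA20 − 2^32 = -1258227168.

-1258227168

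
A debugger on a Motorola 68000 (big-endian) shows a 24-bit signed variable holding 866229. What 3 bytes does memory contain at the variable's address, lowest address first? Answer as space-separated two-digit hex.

866229 in hexadecimal, padded to 24 bits, is 0x0D37B5.
Split into bytes (most-significant first): 0D 37 B5.
Big-endian: lowest address holds the most-significant byte.
So the memory order matches the most-significant-first order: 0D 37 B5.

0D 37 B5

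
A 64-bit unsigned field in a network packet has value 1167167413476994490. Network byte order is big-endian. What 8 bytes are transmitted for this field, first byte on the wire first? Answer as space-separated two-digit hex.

1167167413476994490 in hexadecimal, padded to 64 bits, is 0x10329C9421B52DBA.
Split into bytes (most-significant first): 10 32 9C 94 21 B5 2D BA.
In big-endian order the high byte comes first in memory.
So the memory order matches the most-significant-first order: 10 32 9C 94 21 B5 2D BA.

10 32 9C 94 21 B5 2D BA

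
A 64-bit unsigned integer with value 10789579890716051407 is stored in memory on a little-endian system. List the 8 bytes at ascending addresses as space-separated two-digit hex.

CF 07 D4 B5 BE 49 BC 95

10789579890716051407 in hexadecimal, padded to 64 bits, is 0x95BC49BEB5D407CF.
Split into bytes (most-significant first): 95 BC 49 BE B5 D4 07 CF.
In little-endian order the low byte comes first in memory.
So at ascending addresses the bytes are CF 07 D4 B5 BE 49 BC 95.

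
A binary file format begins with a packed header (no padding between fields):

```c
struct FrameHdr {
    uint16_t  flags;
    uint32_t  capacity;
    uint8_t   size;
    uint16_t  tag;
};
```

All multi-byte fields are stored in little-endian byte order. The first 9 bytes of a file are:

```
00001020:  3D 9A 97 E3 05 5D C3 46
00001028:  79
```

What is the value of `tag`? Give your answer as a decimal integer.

`tag` follows `flags` (2 B), `capacity` (4 B), `size` (1 B), so it starts at offset 2 + 4 + 1 = 7 and occupies 2 bytes.
Bytes at offsets 7..8: 46 79.
In little-endian order the low byte comes first in memory.
Reassemble most-significant byte first: 79 46 → 0x7946.
0x7946 = 31046.

31046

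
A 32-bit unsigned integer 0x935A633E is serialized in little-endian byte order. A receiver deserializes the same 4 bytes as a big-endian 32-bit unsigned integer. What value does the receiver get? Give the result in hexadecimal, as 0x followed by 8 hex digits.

0x3E635A93

Stored little-endian, the bytes at ascending addresses are 3E 63 5A 93.
Read back as big-endian, the last byte is least significant, giving 0x3E635A93.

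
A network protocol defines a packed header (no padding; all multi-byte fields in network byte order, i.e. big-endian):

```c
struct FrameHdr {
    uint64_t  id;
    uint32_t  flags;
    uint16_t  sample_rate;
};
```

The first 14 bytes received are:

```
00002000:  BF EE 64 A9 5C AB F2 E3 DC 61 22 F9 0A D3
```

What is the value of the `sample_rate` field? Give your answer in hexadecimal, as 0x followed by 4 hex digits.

0x0AD3

`sample_rate` follows `id` (8 B), `flags` (4 B), so it starts at offset 8 + 4 = 12 and occupies 2 bytes.
Bytes at offsets 12..13: 0A D3.
Big-endian: lowest address holds the most-significant byte.
The bytes are already most-significant first: 0x0AD3.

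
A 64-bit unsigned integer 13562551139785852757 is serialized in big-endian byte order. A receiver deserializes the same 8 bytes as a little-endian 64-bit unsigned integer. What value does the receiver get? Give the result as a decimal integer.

6144881828925552572

13562551139785852757 in 64-bit hexadecimal is 0xBC37DC6777014755.
Stored big-endian, the bytes at ascending addresses are BC 37 DC 67 77 01 47 55.
Read back as little-endian, the first byte is least significant, giving 0x5547017767DC37BC.
0x5547017767DC37BC = 6144881828925552572.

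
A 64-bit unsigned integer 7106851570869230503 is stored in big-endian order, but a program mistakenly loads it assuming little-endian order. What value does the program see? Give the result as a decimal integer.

12059257277251297378

7106851570869230503 in 64-bit hexadecimal is 0x62A09BD999165BA7.
Stored big-endian, the bytes at ascending addresses are 62 A0 9B D9 99 16 5B A7.
Read back as little-endian, the first byte is least significant, giving 0xA75B1699D99BA062.
0xA75B1699D99BA062 = 12059257277251297378.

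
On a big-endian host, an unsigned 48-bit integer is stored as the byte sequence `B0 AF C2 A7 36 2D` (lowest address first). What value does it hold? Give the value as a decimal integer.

In big-endian order the high byte comes first in memory.
The bytes are already most-significant first: 0xB0AFC2A7362D.
0xB0AFC2A7362D = 194268931503661.

194268931503661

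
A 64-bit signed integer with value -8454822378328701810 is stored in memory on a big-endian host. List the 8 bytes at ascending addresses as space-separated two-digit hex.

Two's complement of -8454822378328701810 in 64 bits: 8454822378328701810 = 0x75559028534E3B72; invert → 0x8AAA6FD7ACB1C48D; add 1 → 0x8AAA6FD7ACB1C48E.
Split into bytes (most-significant first): 8A AA 6F D7 AC B1 C4 8E.
Big-endian stores the most-significant byte at the lowest address.
So the memory order matches the most-significant-first order: 8A AA 6F D7 AC B1 C4 8E.

8A AA 6F D7 AC B1 C4 8E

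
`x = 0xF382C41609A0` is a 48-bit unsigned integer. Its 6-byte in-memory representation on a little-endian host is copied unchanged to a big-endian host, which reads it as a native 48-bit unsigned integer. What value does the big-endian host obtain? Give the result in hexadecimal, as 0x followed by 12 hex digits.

Stored little-endian, the bytes at ascending addresses are A0 09 16 C4 82 F3.
Read back as big-endian, the last byte is least significant, giving 0xA00916C482F3.

0xA00916C482F3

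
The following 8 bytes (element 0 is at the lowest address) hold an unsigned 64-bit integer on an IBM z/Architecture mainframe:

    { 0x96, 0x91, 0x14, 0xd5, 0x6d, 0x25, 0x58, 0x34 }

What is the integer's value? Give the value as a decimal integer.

10849475884203989044

Big-endian: lowest address holds the most-significant byte.
The bytes are already most-significant first: 0x969114D56D255834.
0x969114D56D255834 = 10849475884203989044.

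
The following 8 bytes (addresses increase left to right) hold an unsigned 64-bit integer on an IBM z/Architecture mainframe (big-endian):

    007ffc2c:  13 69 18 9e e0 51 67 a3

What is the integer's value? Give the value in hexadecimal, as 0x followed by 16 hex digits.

0x1369189EE05167A3

Big-endian stores the most-significant byte at the lowest address.
The bytes are already most-significant first: 0x1369189EE05167A3.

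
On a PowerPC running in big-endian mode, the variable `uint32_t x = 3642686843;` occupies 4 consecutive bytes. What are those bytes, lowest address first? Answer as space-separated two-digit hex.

3642686843 in hexadecimal, padded to 32 bits, is 0xD91EFD7B.
Split into bytes (most-significant first): D9 1E FD 7B.
In big-endian order the high byte comes first in memory.
So the memory order matches the most-significant-first order: D9 1E FD 7B.

D9 1E FD 7B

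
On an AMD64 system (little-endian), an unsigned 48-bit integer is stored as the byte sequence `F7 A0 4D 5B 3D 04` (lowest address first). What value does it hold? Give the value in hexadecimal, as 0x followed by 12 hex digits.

0x043D5B4DA0F7

Little-endian: lowest address holds the least-significant byte.
Reassemble most-significant byte first: 04 3D 5B 4D A0 F7 → 0x043D5B4DA0F7.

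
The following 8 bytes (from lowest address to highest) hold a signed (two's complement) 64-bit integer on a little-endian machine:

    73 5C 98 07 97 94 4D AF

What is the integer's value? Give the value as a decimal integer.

Little-endian: lowest address holds the least-significant byte.
Reassemble most-significant byte first: AF 4D 94 97 07 98 5C 73 → 0xAF4D949707985C73.
Top bit is set, so as a signed 64-bit value this is 0xAF4D949707985C73 − 2^64 = -5814828167477044109.

-5814828167477044109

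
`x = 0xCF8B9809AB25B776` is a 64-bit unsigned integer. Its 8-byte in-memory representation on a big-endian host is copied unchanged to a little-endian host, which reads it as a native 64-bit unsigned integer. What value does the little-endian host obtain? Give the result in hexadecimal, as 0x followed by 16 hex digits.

0x76B725AB09988BCF

Stored big-endian, the bytes at ascending addresses are CF 8B 98 09 AB 25 B7 76.
Read back as little-endian, the first byte is least significant, giving 0x76B725AB09988BCF.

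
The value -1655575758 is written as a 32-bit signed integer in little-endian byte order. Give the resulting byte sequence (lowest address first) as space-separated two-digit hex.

Two's complement of -1655575758 in 32 bits: 1655575758 = 0x62AE14CE; invert → 0x9D51EB31; add 1 → 0x9D51EB32.
Split into bytes (most-significant first): 9D 51 EB 32.
Little-endian stores the least-significant byte at the lowest address.
So at ascending addresses the bytes are 32 EB 51 9D.

32 EB 51 9D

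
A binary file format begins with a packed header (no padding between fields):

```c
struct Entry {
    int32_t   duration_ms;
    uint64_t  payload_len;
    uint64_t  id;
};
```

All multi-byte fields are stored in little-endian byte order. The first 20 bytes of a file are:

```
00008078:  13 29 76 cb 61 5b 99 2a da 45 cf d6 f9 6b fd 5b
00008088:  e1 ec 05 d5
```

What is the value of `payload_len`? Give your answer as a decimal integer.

15478667247615564641

`payload_len` follows `duration_ms` (4 bytes), so it starts at byte offset 4 and occupies 8 bytes.
Bytes at offsets 4..11: 61 5B 99 2A DA 45 CF D6.
Little-endian stores the least-significant byte at the lowest address.
Reassemble most-significant byte first: D6 CF 45 DA 2A 99 5B 61 → 0xD6CF45DA2A995B61.
0xD6CF45DA2A995B61 = 15478667247615564641.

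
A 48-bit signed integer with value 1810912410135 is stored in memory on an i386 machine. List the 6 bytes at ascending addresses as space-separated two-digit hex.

17 7A CA A2 A5 01

1810912410135 in hexadecimal, padded to 48 bits, is 0x01A5A2CA7A17.
Split into bytes (most-significant first): 01 A5 A2 CA 7A 17.
Little-endian: lowest address holds the least-significant byte.
So at ascending addresses the bytes are 17 7A CA A2 A5 01.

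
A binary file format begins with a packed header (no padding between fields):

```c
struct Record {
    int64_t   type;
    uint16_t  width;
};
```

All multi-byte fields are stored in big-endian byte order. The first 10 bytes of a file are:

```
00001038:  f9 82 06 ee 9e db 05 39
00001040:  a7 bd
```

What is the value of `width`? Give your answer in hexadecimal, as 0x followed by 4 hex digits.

`width` follows `type` (8 bytes), so it starts at byte offset 8 and occupies 2 bytes.
Bytes at offsets 8..9: A7 BD.
Big-endian stores the most-significant byte at the lowest address.
The bytes are already most-significant first: 0xA7BD.

0xA7BD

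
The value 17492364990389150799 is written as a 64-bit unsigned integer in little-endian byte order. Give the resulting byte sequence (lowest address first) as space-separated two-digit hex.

4F E4 9F BD 47 5D C1 F2

17492364990389150799 in hexadecimal, padded to 64 bits, is 0xF2C15D47BD9FE44F.
Split into bytes (most-significant first): F2 C1 5D 47 BD 9F E4 4F.
Little-endian stores the least-significant byte at the lowest address.
So at ascending addresses the bytes are 4F E4 9F BD 47 5D C1 F2.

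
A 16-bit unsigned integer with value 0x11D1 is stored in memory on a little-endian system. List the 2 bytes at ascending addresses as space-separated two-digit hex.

Split into bytes (most-significant first): 11 D1.
Little-endian stores the least-significant byte at the lowest address.
So at ascending addresses the bytes are D1 11.

D1 11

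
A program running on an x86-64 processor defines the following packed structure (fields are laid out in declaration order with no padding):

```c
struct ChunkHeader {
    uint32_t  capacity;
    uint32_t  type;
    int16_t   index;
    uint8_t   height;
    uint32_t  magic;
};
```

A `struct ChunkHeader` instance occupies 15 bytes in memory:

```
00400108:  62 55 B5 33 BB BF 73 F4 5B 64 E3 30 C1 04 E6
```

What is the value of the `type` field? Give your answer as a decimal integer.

`type` follows `capacity` (4 bytes), so it starts at byte offset 4 and occupies 4 bytes.
Bytes at offsets 4..7: BB BF 73 F4.
Little-endian stores the least-significant byte at the lowest address.
Reassemble most-significant byte first: F4 73 BF BB → 0xF473BFBB.
0xF473BFBB = 4101226427.

4101226427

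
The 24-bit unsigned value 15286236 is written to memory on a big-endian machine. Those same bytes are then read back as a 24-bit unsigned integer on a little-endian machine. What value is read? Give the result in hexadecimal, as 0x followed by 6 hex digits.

0xDC3FE9

15286236 in 24-bit hexadecimal is 0xE93FDC.
Stored big-endian, the bytes at ascending addresses are E9 3F DC.
Read back as little-endian, the first byte is least significant, giving 0xDC3FE9.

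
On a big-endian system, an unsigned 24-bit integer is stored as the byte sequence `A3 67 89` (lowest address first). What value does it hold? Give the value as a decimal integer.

10708873

Big-endian: lowest address holds the most-significant byte.
The bytes are already most-significant first: 0xA36789.
0xA36789 = 10708873.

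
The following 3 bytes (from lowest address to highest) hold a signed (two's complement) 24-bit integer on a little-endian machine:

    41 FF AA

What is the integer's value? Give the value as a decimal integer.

Little-endian stores the least-significant byte at the lowest address.
Reassemble most-significant byte first: AA FF 41 → 0xAAFF41.
Top bit is set, so as a signed 24-bit value this is 0xAAFF41 − 2^24 = -5570751.

-5570751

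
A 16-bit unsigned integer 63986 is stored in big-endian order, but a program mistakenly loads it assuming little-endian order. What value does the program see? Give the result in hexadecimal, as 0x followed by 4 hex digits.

0xF2F9

63986 in 16-bit hexadecimal is 0xF9F2.
Stored big-endian, the bytes at ascending addresses are F9 F2.
Read back as little-endian, the first byte is least significant, giving 0xF2F9.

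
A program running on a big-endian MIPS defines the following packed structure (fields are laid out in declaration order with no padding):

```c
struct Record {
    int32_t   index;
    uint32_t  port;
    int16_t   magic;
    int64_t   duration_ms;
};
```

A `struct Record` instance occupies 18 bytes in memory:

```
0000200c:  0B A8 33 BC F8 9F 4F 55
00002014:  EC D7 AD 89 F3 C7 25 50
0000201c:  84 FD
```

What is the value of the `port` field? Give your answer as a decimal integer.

4171190101

`port` follows `index` (4 bytes), so it starts at byte offset 4 and occupies 4 bytes.
Bytes at offsets 4..7: F8 9F 4F 55.
In big-endian order the high byte comes first in memory.
The bytes are already most-significant first: 0xF89F4F55.
0xF89F4F55 = 4171190101.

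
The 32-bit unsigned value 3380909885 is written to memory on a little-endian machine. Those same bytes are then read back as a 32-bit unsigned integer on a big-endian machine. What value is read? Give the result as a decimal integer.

1033340105

3380909885 in 32-bit hexadecimal is 0xC984973D.
Stored little-endian, the bytes at ascending addresses are 3D 97 84 C9.
Read back as big-endian, the last byte is least significant, giving 0x3D9784C9.
0x3D9784C9 = 1033340105.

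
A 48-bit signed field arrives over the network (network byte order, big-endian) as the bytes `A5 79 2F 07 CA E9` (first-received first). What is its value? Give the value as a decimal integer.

In big-endian order the high byte comes first in memory.
The bytes are already most-significant first: 0xA5792F07CAE9.
Top bit is set, so as a signed 48-bit value this is 0xA5792F07CAE9 − 2^48 = -99535078044951.

-99535078044951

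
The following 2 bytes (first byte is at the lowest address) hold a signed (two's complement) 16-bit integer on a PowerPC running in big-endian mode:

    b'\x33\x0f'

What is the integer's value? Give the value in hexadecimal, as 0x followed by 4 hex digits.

0x330F

Big-endian stores the most-significant byte at the lowest address.
The bytes are already most-significant first: 0x330F.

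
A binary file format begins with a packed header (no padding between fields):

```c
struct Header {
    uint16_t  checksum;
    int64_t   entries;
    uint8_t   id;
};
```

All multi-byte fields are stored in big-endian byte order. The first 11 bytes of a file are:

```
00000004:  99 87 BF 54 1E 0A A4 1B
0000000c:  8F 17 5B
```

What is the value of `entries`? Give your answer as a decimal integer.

`entries` follows `checksum` (2 bytes), so it starts at byte offset 2 and occupies 8 bytes.
Bytes at offsets 2..9: BF 54 1E 0A A4 1B 8F 17.
Big-endian stores the most-significant byte at the lowest address.
The bytes are already most-significant first: 0xBF541E0AA41B8F17.
Top bit is set, so as a signed 64-bit value this is 0xBF541E0AA41B8F17 − 2^64 = -4660066683369844969.

-4660066683369844969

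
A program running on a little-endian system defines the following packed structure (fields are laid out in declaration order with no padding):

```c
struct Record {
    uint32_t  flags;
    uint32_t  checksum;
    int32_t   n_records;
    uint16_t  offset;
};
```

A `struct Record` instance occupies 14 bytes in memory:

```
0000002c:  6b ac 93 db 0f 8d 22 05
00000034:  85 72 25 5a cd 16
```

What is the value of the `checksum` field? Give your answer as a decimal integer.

86150415

`checksum` follows `flags` (4 bytes), so it starts at byte offset 4 and occupies 4 bytes.
Bytes at offsets 4..7: 0F 8D 22 05.
Little-endian: lowest address holds the least-significant byte.
Reassemble most-significant byte first: 05 22 8D 0F → 0x05228D0F.
0x05228D0F = 86150415.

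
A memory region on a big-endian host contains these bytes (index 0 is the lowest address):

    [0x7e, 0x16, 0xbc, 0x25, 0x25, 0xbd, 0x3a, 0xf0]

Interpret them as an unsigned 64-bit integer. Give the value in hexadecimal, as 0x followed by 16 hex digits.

Big-endian: lowest address holds the most-significant byte.
The bytes are already most-significant first: 0x7E16BC2525BD3AF0.

0x7E16BC2525BD3AF0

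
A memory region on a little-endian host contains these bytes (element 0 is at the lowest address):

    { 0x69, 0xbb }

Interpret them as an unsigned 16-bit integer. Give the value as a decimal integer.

47977

In little-endian order the low byte comes first in memory.
Reassemble most-significant byte first: BB 69 → 0xBB69.
0xBB69 = 47977.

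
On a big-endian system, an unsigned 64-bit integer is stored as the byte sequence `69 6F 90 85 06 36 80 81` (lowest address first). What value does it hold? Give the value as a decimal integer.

7597449997406601345

Big-endian stores the most-significant byte at the lowest address.
The bytes are already most-significant first: 0x696F908506368081.
0x696F908506368081 = 7597449997406601345.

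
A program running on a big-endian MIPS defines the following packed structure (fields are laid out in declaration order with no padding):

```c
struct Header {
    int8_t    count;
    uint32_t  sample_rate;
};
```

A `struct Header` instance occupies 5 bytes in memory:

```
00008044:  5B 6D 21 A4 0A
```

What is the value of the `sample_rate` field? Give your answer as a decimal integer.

`sample_rate` follows `count` (1 byte), so it starts at byte offset 1 and occupies 4 bytes.
Bytes at offsets 1..4: 6D 21 A4 0A.
Big-endian stores the most-significant byte at the lowest address.
The bytes are already most-significant first: 0x6D21A40A.
0x6D21A40A = 1830921226.

1830921226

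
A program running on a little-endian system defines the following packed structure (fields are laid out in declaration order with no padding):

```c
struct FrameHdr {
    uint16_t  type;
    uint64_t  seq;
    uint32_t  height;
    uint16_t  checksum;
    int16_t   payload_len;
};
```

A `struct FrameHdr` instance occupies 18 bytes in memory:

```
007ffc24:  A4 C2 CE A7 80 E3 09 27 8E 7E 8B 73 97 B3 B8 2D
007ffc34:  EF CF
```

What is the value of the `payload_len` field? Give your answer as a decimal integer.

-12305

`payload_len` follows `type` (2 B), `seq` (8 B), `height` (4 B), `checksum` (2 B), so it starts at offset 2 + 8 + 4 + 2 = 16 and occupies 2 bytes.
Bytes at offsets 16..17: EF CF.
Little-endian stores the least-significant byte at the lowest address.
Reassemble most-significant byte first: CF EF → 0xCFEF.
Top bit is set, so as a signed 16-bit value this is 0xCFEF − 2^16 = -12305.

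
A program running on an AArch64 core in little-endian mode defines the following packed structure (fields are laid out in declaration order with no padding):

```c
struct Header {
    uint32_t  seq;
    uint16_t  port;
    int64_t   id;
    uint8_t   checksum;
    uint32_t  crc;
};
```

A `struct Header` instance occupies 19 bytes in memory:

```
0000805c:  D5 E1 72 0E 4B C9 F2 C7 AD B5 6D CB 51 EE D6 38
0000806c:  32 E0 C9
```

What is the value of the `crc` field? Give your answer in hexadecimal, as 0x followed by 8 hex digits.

0xC9E03238

`crc` follows `seq` (4 B), `port` (2 B), `id` (8 B), `checksum` (1 B), so it starts at offset 4 + 2 + 8 + 1 = 15 and occupies 4 bytes.
Bytes at offsets 15..18: 38 32 E0 C9.
Little-endian: lowest address holds the least-significant byte.
Reassemble most-significant byte first: C9 E0 32 38 → 0xC9E03238.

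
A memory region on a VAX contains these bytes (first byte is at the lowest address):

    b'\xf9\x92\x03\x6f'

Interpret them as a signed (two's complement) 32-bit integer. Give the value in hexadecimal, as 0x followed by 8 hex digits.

0x6F0392F9

Little-endian stores the least-significant byte at the lowest address.
Reassemble most-significant byte first: 6F 03 92 F9 → 0x6F0392F9.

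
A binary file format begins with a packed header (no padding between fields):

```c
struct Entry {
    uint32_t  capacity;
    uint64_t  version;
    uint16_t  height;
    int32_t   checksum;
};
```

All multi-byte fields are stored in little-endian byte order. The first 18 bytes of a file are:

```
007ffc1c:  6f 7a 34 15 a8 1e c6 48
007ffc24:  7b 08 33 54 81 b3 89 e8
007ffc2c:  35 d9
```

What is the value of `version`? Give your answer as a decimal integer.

`version` follows `capacity` (4 bytes), so it starts at byte offset 4 and occupies 8 bytes.
Bytes at offsets 4..11: A8 1E C6 48 7B 08 33 54.
Little-endian: lowest address holds the least-significant byte.
Reassemble most-significant byte first: 54 33 08 7B 48 C6 1E A8 → 0x5433087B48C61EA8.
0x5433087B48C61EA8 = 6067202448593133224.

6067202448593133224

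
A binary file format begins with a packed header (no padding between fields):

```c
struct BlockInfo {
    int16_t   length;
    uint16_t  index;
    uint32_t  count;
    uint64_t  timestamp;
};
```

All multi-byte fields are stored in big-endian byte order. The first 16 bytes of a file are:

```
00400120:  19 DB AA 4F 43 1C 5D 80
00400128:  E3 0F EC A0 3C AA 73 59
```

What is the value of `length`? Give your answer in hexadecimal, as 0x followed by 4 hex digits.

0x19DB

`length` is the first field, at byte offset 0, occupying 2 bytes.
Bytes at offsets 0..1: 19 DB.
Big-endian: lowest address holds the most-significant byte.
The bytes are already most-significant first: 0x19DB.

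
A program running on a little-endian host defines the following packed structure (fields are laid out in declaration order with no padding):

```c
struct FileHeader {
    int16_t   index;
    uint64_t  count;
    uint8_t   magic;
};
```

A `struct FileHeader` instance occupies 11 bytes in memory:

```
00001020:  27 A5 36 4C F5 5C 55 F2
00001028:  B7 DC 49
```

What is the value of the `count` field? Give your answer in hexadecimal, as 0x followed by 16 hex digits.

`count` follows `index` (2 bytes), so it starts at byte offset 2 and occupies 8 bytes.
Bytes at offsets 2..9: 36 4C F5 5C 55 F2 B7 DC.
In little-endian order the low byte comes first in memory.
Reassemble most-significant byte first: DC B7 F2 55 5C F5 4C 36 → 0xDCB7F2555CF54C36.

0xDCB7F2555CF54C36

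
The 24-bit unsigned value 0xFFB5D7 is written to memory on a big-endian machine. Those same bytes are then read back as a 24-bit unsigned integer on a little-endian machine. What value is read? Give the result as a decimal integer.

Stored big-endian, the bytes at ascending addresses are FF B5 D7.
Read back as little-endian, the first byte is least significant, giving 0xD7B5FF.
0xD7B5FF = 14136831.

14136831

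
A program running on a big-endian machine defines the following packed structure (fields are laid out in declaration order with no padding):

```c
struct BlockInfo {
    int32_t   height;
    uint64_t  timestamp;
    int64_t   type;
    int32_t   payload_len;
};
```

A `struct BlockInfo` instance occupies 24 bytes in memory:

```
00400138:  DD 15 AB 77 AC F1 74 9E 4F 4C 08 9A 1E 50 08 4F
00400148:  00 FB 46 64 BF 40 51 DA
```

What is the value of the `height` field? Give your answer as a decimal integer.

`height` is the first field, at byte offset 0, occupying 4 bytes.
Bytes at offsets 0..3: DD 15 AB 77.
In big-endian order the high byte comes first in memory.
The bytes are already most-significant first: 0xDD15AB77.
Top bit is set, so as a signed 32-bit value this is 0xDD15AB77 − 2^32 = -585782409.

-585782409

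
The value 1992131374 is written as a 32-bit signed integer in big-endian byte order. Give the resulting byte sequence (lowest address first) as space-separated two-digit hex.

76 BD 83 2E

1992131374 in hexadecimal, padded to 32 bits, is 0x76BD832E.
Split into bytes (most-significant first): 76 BD 83 2E.
In big-endian order the high byte comes first in memory.
So the memory order matches the most-significant-first order: 76 BD 83 2E.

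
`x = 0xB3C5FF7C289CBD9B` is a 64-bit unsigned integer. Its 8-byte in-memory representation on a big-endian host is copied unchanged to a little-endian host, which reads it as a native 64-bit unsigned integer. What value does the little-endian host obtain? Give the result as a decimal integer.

11222297544186906035

Stored big-endian, the bytes at ascending addresses are B3 C5 FF 7C 28 9C BD 9B.
Read back as little-endian, the first byte is least significant, giving 0x9BBD9C287CFFC5B3.
0x9BBD9C287CFFC5B3 = 11222297544186906035.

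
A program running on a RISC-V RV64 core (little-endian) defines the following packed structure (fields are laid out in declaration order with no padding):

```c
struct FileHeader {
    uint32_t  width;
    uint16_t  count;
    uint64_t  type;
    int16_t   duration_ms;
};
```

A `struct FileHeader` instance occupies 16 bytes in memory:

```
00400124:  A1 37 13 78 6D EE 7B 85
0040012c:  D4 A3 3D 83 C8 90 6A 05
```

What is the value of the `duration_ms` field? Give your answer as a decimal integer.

1386

`duration_ms` follows `width` (4 B), `count` (2 B), `type` (8 B), so it starts at offset 4 + 2 + 8 = 14 and occupies 2 bytes.
Bytes at offsets 14..15: 6A 05.
Little-endian: lowest address holds the least-significant byte.
Reassemble most-significant byte first: 05 6A → 0x056A.
0x056A = 1386.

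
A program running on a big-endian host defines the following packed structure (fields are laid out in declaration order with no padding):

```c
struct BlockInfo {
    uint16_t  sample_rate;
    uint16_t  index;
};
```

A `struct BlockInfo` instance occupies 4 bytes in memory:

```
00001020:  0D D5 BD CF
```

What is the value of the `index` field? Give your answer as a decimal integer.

`index` follows `sample_rate` (2 bytes), so it starts at byte offset 2 and occupies 2 bytes.
Bytes at offsets 2..3: BD CF.
In big-endian order the high byte comes first in memory.
The bytes are already most-significant first: 0xBDCF.
0xBDCF = 48591.

48591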